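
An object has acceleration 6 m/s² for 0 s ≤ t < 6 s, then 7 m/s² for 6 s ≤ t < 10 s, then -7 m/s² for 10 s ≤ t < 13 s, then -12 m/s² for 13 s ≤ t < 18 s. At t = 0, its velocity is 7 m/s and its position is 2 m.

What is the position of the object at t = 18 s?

661.5 m

On each constant-a segment, Δv = aΔt and Δx = v₀Δt + ½aΔt²; chain segment to segment.
0–6 s: v starts 7 m/s; Δx = 7·6 + ½·6·6² = 150 m; v ends 43 m/s.
6–10 s: v starts 43 m/s; Δx = 43·4 + ½·7·4² = 228 m; v ends 71 m/s.
10–13 s: v starts 71 m/s; Δx = 71·3 + ½·-7·3² = 181.5 m; v ends 50 m/s.
13–18 s: v starts 50 m/s; Δx = 50·5 + ½·-12·5² = 100 m; v ends -10 m/s.
x(18) = 2 + Σ Δx = 661.5 m.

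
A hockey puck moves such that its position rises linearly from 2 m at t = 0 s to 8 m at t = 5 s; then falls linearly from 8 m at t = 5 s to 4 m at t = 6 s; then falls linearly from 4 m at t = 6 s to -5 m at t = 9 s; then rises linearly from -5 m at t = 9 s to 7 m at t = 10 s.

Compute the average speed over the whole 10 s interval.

Average speed = (total path length)/(elapsed time); on a piecewise-linear x-t graph the path length is Σ|Δx|.
0–5 s: |Δx| = |8 − 2| = 6 m
5–6 s: |Δx| = |4 − 8| = 4 m
6–9 s: |Δx| = |-5 − 4| = 9 m
9–10 s: |Δx| = |7 − -5| = 12 m
Total path = 31 m; average speed = 31/10 = 3.1 m/s.

3.1 m/s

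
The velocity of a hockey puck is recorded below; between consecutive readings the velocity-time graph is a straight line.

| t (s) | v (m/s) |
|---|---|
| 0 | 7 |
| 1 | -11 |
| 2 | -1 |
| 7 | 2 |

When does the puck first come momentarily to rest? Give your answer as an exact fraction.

t = 7/18 s

v changes sign on 0–1 s (from 7 to -11); the graph is linear there, so v = 0 at t = 0 + (-7)·(1 − 0)/(-11 − 7) = 7/18 s.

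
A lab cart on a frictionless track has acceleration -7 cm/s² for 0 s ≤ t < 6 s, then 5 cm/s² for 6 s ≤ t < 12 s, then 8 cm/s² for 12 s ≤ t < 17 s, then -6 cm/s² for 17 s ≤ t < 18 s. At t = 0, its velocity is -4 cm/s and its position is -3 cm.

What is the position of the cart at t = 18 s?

On each constant-a segment, Δv = aΔt and Δx = v₀Δt + ½aΔt²; chain segment to segment.
0–6 s: v starts -4 cm/s; Δx = -4·6 + ½·-7·6² = -150 cm; v ends -46 cm/s.
6–12 s: v starts -46 cm/s; Δx = -46·6 + ½·5·6² = -186 cm; v ends -16 cm/s.
12–17 s: v starts -16 cm/s; Δx = -16·5 + ½·8·5² = 20 cm; v ends 24 cm/s.
17–18 s: v starts 24 cm/s; Δx = 24·1 + ½·-6·1² = 21 cm; v ends 18 cm/s.
x(18) = -3 + Σ Δx = -298 cm.

-298 cm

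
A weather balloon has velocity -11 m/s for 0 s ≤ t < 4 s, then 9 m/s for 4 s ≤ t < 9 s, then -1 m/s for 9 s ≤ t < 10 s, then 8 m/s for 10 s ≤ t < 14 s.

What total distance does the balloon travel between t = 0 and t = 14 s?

122 m

Total distance travelled is ∫|v| dt — sum the magnitudes of each area piece.
0–4 s: |-11| × 4 = 44 m
4–9 s: |9| × 5 = 45 m
9–10 s: |-1| × 1 = 1 m
10–14 s: |8| × 4 = 32 m
Total distance = 122 m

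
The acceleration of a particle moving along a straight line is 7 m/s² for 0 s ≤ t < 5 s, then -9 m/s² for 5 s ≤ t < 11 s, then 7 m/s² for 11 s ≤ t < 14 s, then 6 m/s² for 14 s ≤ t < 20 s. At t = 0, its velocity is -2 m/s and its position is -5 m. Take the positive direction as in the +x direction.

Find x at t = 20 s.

185 m

On each constant-a segment, Δv = aΔt and Δx = v₀Δt + ½aΔt²; chain segment to segment.
0–5 s: v starts -2 m/s; Δx = -2·5 + ½·7·5² = 77.5 m; v ends 33 m/s.
5–11 s: v starts 33 m/s; Δx = 33·6 + ½·-9·6² = 36 m; v ends -21 m/s.
11–14 s: v starts -21 m/s; Δx = -21·3 + ½·7·3² = -31.5 m; v ends 0 m/s.
14–20 s: v starts 0 m/s; Δx = 0·6 + ½·6·6² = 108 m; v ends 36 m/s.
x(20) = -5 + Σ Δx = 185 m.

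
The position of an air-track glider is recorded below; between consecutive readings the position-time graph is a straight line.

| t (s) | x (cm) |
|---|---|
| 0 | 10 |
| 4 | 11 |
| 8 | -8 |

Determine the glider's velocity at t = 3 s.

Velocity is the slope of the x-t graph on 0–4 s: (11 − 10)/(4 − 0) = 0.25 cm/s.

0.25 cm/s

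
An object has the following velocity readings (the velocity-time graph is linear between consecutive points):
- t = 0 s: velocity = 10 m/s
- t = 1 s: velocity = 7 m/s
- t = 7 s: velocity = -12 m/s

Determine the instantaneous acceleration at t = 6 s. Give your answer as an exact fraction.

Acceleration is the slope of the v-t graph on 1–7 s: (-12 − 7)/(7 − 1) = -19/6 m/s².

-19/6 m/s²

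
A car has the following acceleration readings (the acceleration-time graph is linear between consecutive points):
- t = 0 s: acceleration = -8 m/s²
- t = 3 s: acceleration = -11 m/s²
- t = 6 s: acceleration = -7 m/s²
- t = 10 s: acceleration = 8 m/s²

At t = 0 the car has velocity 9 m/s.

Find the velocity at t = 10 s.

-44.5 m/s

Δv equals the area under the a-t graph; then v = v₀ + Δv.
0–3 s: ½(-8 + -11)(3) = -28.5 m/s
3–6 s: ½(-11 + -7)(3) = -27 m/s
6–10 s: ½(-7 + 8)(4) = 2 m/s
Δv = -53.5 m/s, so v(10) = 9 + (-53.5) = -44.5 m/s.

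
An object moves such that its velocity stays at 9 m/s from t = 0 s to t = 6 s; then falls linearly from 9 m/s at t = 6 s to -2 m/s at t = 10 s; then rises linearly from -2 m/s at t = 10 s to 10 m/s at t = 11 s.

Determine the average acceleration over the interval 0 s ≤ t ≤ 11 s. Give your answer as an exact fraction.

1/11 m/s²

Average acceleration = Δv/Δt = (10 − 9)/(11 − 0) = 1/11 m/s².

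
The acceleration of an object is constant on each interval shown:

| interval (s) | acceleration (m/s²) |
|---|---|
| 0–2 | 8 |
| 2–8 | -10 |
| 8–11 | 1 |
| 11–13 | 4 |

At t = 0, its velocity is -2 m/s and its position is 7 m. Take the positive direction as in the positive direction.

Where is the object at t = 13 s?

-288.5 m

On each constant-a segment, Δv = aΔt and Δx = v₀Δt + ½aΔt²; chain segment to segment.
0–2 s: v starts -2 m/s; Δx = -2·2 + ½·8·2² = 12 m; v ends 14 m/s.
2–8 s: v starts 14 m/s; Δx = 14·6 + ½·-10·6² = -96 m; v ends -46 m/s.
8–11 s: v starts -46 m/s; Δx = -46·3 + ½·1·3² = -133.5 m; v ends -43 m/s.
11–13 s: v starts -43 m/s; Δx = -43·2 + ½·4·2² = -78 m; v ends -35 m/s.
x(13) = 7 + Σ Δx = -288.5 m.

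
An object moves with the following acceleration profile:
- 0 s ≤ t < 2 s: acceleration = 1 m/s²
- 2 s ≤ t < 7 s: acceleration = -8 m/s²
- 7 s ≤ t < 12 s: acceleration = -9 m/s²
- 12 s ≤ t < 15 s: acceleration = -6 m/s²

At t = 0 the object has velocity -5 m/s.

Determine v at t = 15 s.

Δv equals the area under the a-t graph; then v = v₀ + Δv.
0–2 s: 1 × 2 = 2 m/s
2–7 s: -8 × 5 = -40 m/s
7–12 s: -9 × 5 = -45 m/s
12–15 s: -6 × 3 = -18 m/s
Δv = -101 m/s, so v(15) = -5 + (-101) = -106 m/s.

-106 m/s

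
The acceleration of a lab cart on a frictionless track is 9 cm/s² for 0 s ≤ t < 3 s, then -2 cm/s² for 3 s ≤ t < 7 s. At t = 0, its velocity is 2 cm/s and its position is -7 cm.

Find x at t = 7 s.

139.5 cm

On each constant-a segment, Δv = aΔt and Δx = v₀Δt + ½aΔt²; chain segment to segment.
0–3 s: v starts 2 cm/s; Δx = 2·3 + ½·9·3² = 46.5 cm; v ends 29 cm/s.
3–7 s: v starts 29 cm/s; Δx = 29·4 + ½·-2·4² = 100 cm; v ends 21 cm/s.
x(7) = -7 + Σ Δx = 139.5 cm.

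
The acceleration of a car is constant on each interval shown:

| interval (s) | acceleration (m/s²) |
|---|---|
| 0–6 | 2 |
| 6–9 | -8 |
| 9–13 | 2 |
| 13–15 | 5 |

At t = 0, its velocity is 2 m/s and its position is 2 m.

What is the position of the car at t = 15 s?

On each constant-a segment, Δv = aΔt and Δx = v₀Δt + ½aΔt²; chain segment to segment.
0–6 s: v starts 2 m/s; Δx = 2·6 + ½·2·6² = 48 m; v ends 14 m/s.
6–9 s: v starts 14 m/s; Δx = 14·3 + ½·-8·3² = 6 m; v ends -10 m/s.
9–13 s: v starts -10 m/s; Δx = -10·4 + ½·2·4² = -24 m; v ends -2 m/s.
13–15 s: v starts -2 m/s; Δx = -2·2 + ½·5·2² = 6 m; v ends 8 m/s.
x(15) = 2 + Σ Δx = 38 m.

38 m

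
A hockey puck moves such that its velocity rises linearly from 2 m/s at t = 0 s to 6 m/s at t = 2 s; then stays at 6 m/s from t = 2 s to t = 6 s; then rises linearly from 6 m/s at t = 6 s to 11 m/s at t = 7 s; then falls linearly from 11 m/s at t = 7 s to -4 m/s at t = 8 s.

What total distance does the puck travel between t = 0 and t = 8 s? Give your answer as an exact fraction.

676/15 m

Distance (not displacement) is the total path length: add the absolute areas under v-t.
0–2 s: |½(2 + 6)(2)| = 8 m
2–6 s: |6| × 4 = 24 m
6–7 s: |½(6 + 11)(1)| = 8.5 m
7–8 s: v = 0 at t = 116/15 s; triangle areas 121/30 + 8/15 = 137/30 m
Total distance = 676/15 m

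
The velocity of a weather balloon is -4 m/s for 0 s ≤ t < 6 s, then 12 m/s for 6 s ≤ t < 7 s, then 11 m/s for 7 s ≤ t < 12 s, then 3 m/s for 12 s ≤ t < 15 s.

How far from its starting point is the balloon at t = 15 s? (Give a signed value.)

52 m

Displacement is the signed area under the v-t curve.
0–6 s: -4 × 6 = -24 m
6–7 s: 12 × 1 = 12 m
7–12 s: 11 × 5 = 55 m
12–15 s: 3 × 3 = 9 m
Net displacement = 52 m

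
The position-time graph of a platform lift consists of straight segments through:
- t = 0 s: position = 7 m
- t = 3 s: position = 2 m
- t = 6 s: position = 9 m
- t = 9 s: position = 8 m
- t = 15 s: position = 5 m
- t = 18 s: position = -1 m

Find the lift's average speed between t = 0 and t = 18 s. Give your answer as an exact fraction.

Average speed = (total path length)/(elapsed time); on a piecewise-linear x-t graph the path length is Σ|Δx|.
0–3 s: |Δx| = |2 − 7| = 5 m
3–6 s: |Δx| = |9 − 2| = 7 m
6–9 s: |Δx| = |8 − 9| = 1 m
9–15 s: |Δx| = |5 − 8| = 3 m
15–18 s: |Δx| = |-1 − 5| = 6 m
Total path = 22 m; average speed = 22/18 = 11/9 m/s.

11/9 m/s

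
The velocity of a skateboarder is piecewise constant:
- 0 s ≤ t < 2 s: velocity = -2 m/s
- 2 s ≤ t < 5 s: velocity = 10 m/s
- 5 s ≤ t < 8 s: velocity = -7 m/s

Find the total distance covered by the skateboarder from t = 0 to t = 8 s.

55 m

Total distance travelled is ∫|v| dt — sum the magnitudes of each area piece.
0–2 s: |-2| × 2 = 4 m
2–5 s: |10| × 3 = 30 m
5–8 s: |-7| × 3 = 21 m
Total distance = 55 m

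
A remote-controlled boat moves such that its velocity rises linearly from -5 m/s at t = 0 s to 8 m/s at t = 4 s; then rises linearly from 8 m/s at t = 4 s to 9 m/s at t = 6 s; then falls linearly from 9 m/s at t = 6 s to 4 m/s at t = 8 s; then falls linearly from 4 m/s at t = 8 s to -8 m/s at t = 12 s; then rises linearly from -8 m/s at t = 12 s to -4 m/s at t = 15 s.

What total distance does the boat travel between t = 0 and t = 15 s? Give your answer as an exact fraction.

2926/39 m

Total distance travelled is ∫|v| dt — sum the magnitudes of each area piece.
0–4 s: v = 0 at t = 20/13 s; triangle areas 50/13 + 128/13 = 178/13 m
4–6 s: |½(8 + 9)(2)| = 17 m
6–8 s: |½(9 + 4)(2)| = 13 m
8–12 s: v = 0 at t = 28/3 s; triangle areas 8/3 + 32/3 = 40/3 m
12–15 s: |½(-8 + -4)(3)| = 18 m
Total distance = 2926/39 m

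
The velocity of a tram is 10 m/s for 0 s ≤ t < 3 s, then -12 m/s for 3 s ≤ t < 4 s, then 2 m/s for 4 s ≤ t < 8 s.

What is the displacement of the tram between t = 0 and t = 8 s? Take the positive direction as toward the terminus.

Displacement is the signed area under the v-t curve.
0–3 s: 10 × 3 = 30 m
3–4 s: -12 × 1 = -12 m
4–8 s: 2 × 4 = 8 m
Net displacement = 26 m

26 m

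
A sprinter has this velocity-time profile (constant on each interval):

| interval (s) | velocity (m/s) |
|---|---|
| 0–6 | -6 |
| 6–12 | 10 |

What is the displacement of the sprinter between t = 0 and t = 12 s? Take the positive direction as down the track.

Displacement is the signed area under the v-t curve.
0–6 s: -6 × 6 = -36 m
6–12 s: 10 × 6 = 60 m
Net displacement = 24 m

24 m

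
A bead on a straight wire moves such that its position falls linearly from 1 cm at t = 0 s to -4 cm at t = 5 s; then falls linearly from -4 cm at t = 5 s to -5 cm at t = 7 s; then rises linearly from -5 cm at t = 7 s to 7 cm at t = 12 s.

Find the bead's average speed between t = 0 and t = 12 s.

1.5 cm/s

Average speed = (total path length)/(elapsed time); on a piecewise-linear x-t graph the path length is Σ|Δx|.
0–5 s: |Δx| = |-4 − 1| = 5 cm
5–7 s: |Δx| = |-5 − -4| = 1 cm
7–12 s: |Δx| = |7 − -5| = 12 cm
Total path = 18 cm; average speed = 18/12 = 1.5 cm/s.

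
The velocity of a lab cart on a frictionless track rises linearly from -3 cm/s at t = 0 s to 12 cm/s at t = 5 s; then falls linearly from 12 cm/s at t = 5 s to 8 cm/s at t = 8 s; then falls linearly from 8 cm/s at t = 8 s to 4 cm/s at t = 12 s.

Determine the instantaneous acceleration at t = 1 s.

3 cm/s²

Acceleration is the slope of the v-t graph on 0–5 s: (12 − -3)/(5 − 0) = 3 cm/s².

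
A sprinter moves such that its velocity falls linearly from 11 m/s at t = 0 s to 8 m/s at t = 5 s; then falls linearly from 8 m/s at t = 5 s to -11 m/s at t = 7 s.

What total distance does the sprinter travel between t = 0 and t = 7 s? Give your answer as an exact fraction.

2175/38 m

Distance (not displacement) is the total path length: add the absolute areas under v-t.
0–5 s: |½(11 + 8)(5)| = 47.5 m
5–7 s: v = 0 at t = 111/19 s; triangle areas 64/19 + 121/19 = 185/19 m
Total distance = 2175/38 m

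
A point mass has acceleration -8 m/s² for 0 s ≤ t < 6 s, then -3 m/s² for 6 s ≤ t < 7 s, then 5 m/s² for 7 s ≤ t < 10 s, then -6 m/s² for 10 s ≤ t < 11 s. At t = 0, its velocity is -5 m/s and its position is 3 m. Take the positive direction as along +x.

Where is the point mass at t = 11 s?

On each constant-a segment, Δv = aΔt and Δx = v₀Δt + ½aΔt²; chain segment to segment.
0–6 s: v starts -5 m/s; Δx = -5·6 + ½·-8·6² = -174 m; v ends -53 m/s.
6–7 s: v starts -53 m/s; Δx = -53·1 + ½·-3·1² = -54.5 m; v ends -56 m/s.
7–10 s: v starts -56 m/s; Δx = -56·3 + ½·5·3² = -145.5 m; v ends -41 m/s.
10–11 s: v starts -41 m/s; Δx = -41·1 + ½·-6·1² = -44 m; v ends -47 m/s.
x(11) = 3 + Σ Δx = -415 m.

-415 m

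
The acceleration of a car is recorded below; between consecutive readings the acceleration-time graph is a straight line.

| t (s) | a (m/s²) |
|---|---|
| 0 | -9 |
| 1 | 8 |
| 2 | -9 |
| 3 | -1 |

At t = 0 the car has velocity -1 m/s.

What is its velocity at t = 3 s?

-7 m/s

Δv equals the area under the a-t graph; then v = v₀ + Δv.
0–1 s: ½(-9 + 8)(1) = -0.5 m/s
1–2 s: ½(8 + -9)(1) = -0.5 m/s
2–3 s: ½(-9 + -1)(1) = -5 m/s
Δv = -6 m/s, so v(3) = -1 + (-6) = -7 m/s.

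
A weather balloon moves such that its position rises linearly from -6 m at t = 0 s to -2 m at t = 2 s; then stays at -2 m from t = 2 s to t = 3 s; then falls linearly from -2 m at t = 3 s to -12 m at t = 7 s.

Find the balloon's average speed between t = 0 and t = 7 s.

2 m/s

Average speed = (total path length)/(elapsed time); on a piecewise-linear x-t graph the path length is Σ|Δx|.
0–2 s: |Δx| = |-2 − -6| = 4 m
2–3 s: |Δx| = |-2 − -2| = 0 m
3–7 s: |Δx| = |-12 − -2| = 10 m
Total path = 14 m; average speed = 14/7 = 2 m/s.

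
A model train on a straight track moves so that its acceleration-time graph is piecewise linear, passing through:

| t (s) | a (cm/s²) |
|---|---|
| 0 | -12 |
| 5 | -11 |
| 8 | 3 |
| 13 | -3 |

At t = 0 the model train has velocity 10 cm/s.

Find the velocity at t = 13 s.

-59.5 cm/s

Δv equals the area under the a-t graph; then v = v₀ + Δv.
0–5 s: ½(-12 + -11)(5) = -57.5 cm/s
5–8 s: ½(-11 + 3)(3) = -12 cm/s
8–13 s: ½(3 + -3)(5) = 0 cm/s
Δv = -69.5 cm/s, so v(13) = 10 + (-69.5) = -59.5 cm/s.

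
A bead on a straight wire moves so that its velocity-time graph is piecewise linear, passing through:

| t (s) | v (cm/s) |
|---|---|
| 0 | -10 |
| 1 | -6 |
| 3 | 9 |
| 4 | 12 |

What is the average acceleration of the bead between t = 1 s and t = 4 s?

Average acceleration = Δv/Δt = (12 − -6)/(4 − 1) = 6 cm/s².

6 cm/s²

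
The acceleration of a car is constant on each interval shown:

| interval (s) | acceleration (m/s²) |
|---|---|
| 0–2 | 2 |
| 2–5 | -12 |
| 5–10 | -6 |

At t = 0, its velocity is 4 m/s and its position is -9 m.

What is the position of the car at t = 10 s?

On each constant-a segment, Δv = aΔt and Δx = v₀Δt + ½aΔt²; chain segment to segment.
0–2 s: v starts 4 m/s; Δx = 4·2 + ½·2·2² = 12 m; v ends 8 m/s.
2–5 s: v starts 8 m/s; Δx = 8·3 + ½·-12·3² = -30 m; v ends -28 m/s.
5–10 s: v starts -28 m/s; Δx = -28·5 + ½·-6·5² = -215 m; v ends -58 m/s.
x(10) = -9 + Σ Δx = -242 m.

-242 m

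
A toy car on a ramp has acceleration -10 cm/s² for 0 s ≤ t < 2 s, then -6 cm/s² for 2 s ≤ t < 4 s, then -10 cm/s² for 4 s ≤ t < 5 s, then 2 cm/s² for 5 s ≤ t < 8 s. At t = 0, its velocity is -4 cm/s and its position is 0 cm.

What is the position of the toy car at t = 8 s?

On each constant-a segment, Δv = aΔt and Δx = v₀Δt + ½aΔt²; chain segment to segment.
0–2 s: v starts -4 cm/s; Δx = -4·2 + ½·-10·2² = -28 cm; v ends -24 cm/s.
2–4 s: v starts -24 cm/s; Δx = -24·2 + ½·-6·2² = -60 cm; v ends -36 cm/s.
4–5 s: v starts -36 cm/s; Δx = -36·1 + ½·-10·1² = -41 cm; v ends -46 cm/s.
5–8 s: v starts -46 cm/s; Δx = -46·3 + ½·2·3² = -129 cm; v ends -40 cm/s.
x(8) = 0 + Σ Δx = -258 cm.

-258 cm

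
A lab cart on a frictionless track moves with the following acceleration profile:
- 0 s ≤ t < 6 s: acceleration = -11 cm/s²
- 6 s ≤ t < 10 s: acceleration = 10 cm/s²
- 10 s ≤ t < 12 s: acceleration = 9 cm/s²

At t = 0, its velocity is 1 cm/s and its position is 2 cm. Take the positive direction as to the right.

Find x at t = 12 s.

-402 cm

On each constant-a segment, Δv = aΔt and Δx = v₀Δt + ½aΔt²; chain segment to segment.
0–6 s: v starts 1 cm/s; Δx = 1·6 + ½·-11·6² = -192 cm; v ends -65 cm/s.
6–10 s: v starts -65 cm/s; Δx = -65·4 + ½·10·4² = -180 cm; v ends -25 cm/s.
10–12 s: v starts -25 cm/s; Δx = -25·2 + ½·9·2² = -32 cm; v ends -7 cm/s.
x(12) = 2 + Σ Δx = -402 cm.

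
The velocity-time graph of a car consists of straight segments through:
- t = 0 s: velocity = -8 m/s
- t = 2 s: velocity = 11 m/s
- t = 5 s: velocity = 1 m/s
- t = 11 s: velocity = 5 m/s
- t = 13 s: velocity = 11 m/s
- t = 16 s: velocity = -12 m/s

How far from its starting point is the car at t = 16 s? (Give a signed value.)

53.5 m

Displacement is the signed area under the v-t curve.
0–2 s: ½(-8 + 11)(2) = 3 m
2–5 s: ½(11 + 1)(3) = 18 m
5–11 s: ½(1 + 5)(6) = 18 m
11–13 s: ½(5 + 11)(2) = 16 m
13–16 s: ½(11 + -12)(3) = -1.5 m
Net displacement = 53.5 m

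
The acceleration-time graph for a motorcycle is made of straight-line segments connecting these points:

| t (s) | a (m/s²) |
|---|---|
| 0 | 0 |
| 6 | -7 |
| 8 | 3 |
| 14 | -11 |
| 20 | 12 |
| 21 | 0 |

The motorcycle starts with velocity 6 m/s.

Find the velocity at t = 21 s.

-34 m/s

Δv equals the area under the a-t graph; then v = v₀ + Δv.
0–6 s: ½(0 + -7)(6) = -21 m/s
6–8 s: ½(-7 + 3)(2) = -4 m/s
8–14 s: ½(3 + -11)(6) = -24 m/s
14–20 s: ½(-11 + 12)(6) = 3 m/s
20–21 s: ½(12 + 0)(1) = 6 m/s
Δv = -40 m/s, so v(21) = 6 + (-40) = -34 m/s.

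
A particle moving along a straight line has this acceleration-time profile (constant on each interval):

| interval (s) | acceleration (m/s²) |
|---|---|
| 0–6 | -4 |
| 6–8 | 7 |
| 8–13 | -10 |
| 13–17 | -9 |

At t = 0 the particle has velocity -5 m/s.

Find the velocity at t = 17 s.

Δv equals the area under the a-t graph; then v = v₀ + Δv.
0–6 s: -4 × 6 = -24 m/s
6–8 s: 7 × 2 = 14 m/s
8–13 s: -10 × 5 = -50 m/s
13–17 s: -9 × 4 = -36 m/s
Δv = -96 m/s, so v(17) = -5 + (-96) = -101 m/s.

-101 m/s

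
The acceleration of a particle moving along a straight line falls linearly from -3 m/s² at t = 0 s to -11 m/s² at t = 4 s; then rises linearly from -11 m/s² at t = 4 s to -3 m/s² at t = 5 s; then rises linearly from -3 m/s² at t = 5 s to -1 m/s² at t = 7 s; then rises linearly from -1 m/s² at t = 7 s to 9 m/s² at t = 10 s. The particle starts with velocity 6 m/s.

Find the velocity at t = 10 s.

-21 m/s

Δv equals the area under the a-t graph; then v = v₀ + Δv.
0–4 s: ½(-3 + -11)(4) = -28 m/s
4–5 s: ½(-11 + -3)(1) = -7 m/s
5–7 s: ½(-3 + -1)(2) = -4 m/s
7–10 s: ½(-1 + 9)(3) = 12 m/s
Δv = -27 m/s, so v(10) = 6 + (-27) = -21 m/s.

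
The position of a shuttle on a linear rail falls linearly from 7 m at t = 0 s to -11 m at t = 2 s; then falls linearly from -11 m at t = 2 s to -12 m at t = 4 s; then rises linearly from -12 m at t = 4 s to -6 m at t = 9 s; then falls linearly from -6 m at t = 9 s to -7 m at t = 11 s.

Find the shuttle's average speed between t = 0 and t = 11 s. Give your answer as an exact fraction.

26/11 m/s

Average speed = (total path length)/(elapsed time); on a piecewise-linear x-t graph the path length is Σ|Δx|.
0–2 s: |Δx| = |-11 − 7| = 18 m
2–4 s: |Δx| = |-12 − -11| = 1 m
4–9 s: |Δx| = |-6 − -12| = 6 m
9–11 s: |Δx| = |-7 − -6| = 1 m
Total path = 26 m; average speed = 26/11 = 26/11 m/s.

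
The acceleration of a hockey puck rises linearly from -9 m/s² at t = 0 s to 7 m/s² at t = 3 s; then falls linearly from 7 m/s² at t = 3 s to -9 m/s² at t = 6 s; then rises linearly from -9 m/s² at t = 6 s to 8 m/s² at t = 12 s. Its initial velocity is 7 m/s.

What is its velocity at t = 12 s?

-2 m/s

Δv equals the area under the a-t graph; then v = v₀ + Δv.
0–3 s: ½(-9 + 7)(3) = -3 m/s
3–6 s: ½(7 + -9)(3) = -3 m/s
6–12 s: ½(-9 + 8)(6) = -3 m/s
Δv = -9 m/s, so v(12) = 7 + (-9) = -2 m/s.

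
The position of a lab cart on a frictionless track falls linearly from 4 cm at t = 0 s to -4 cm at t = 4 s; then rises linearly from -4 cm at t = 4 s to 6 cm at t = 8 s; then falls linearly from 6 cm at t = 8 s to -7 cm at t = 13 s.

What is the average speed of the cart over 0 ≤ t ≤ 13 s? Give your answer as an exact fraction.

31/13 cm/s

Average speed = (total path length)/(elapsed time); on a piecewise-linear x-t graph the path length is Σ|Δx|.
0–4 s: |Δx| = |-4 − 4| = 8 cm
4–8 s: |Δx| = |6 − -4| = 10 cm
8–13 s: |Δx| = |-7 − 6| = 13 cm
Total path = 31 cm; average speed = 31/13 = 31/13 cm/s.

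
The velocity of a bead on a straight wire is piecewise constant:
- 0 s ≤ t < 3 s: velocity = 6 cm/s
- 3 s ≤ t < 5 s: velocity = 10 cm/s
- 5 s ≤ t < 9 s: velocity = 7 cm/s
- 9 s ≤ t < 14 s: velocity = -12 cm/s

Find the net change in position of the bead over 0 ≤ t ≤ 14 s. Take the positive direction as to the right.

6 cm

Net displacement equals the area under the velocity-time graph (areas below the axis count negative).
0–3 s: 6 × 3 = 18 cm
3–5 s: 10 × 2 = 20 cm
5–9 s: 7 × 4 = 28 cm
9–14 s: -12 × 5 = -60 cm
Net displacement = 6 cm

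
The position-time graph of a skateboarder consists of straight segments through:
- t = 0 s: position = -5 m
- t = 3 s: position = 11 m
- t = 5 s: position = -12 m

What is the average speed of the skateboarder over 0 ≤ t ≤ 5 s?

Average speed = (total path length)/(elapsed time); on a piecewise-linear x-t graph the path length is Σ|Δx|.
0–3 s: |Δx| = |11 − -5| = 16 m
3–5 s: |Δx| = |-12 − 11| = 23 m
Total path = 39 m; average speed = 39/5 = 7.8 m/s.

7.8 m/s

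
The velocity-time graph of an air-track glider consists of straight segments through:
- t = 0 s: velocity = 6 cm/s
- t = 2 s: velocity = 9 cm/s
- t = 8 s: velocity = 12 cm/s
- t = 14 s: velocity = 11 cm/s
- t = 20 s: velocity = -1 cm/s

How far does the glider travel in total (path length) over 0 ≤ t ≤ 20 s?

177.5 cm

Total distance travelled is ∫|v| dt — sum the magnitudes of each area piece.
0–2 s: |½(6 + 9)(2)| = 15 cm
2–8 s: |½(9 + 12)(6)| = 63 cm
8–14 s: |½(12 + 11)(6)| = 69 cm
14–20 s: v = 0 at t = 19.5 s; triangle areas 30.25 + 0.25 = 30.5 cm
Total distance = 177.5 cm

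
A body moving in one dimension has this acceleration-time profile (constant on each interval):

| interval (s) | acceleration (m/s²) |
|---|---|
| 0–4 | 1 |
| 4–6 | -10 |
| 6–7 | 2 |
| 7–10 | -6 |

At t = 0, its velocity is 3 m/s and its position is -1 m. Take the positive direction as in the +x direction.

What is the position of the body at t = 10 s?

-59 m

On each constant-a segment, Δv = aΔt and Δx = v₀Δt + ½aΔt²; chain segment to segment.
0–4 s: v starts 3 m/s; Δx = 3·4 + ½·1·4² = 20 m; v ends 7 m/s.
4–6 s: v starts 7 m/s; Δx = 7·2 + ½·-10·2² = -6 m; v ends -13 m/s.
6–7 s: v starts -13 m/s; Δx = -13·1 + ½·2·1² = -12 m; v ends -11 m/s.
7–10 s: v starts -11 m/s; Δx = -11·3 + ½·-6·3² = -60 m; v ends -29 m/s.
x(10) = -1 + Σ Δx = -59 m.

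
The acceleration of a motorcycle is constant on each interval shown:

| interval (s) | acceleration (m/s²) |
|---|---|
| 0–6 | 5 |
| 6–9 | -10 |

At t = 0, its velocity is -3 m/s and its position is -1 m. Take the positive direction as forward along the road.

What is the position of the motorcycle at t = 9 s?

107 m

On each constant-a segment, Δv = aΔt and Δx = v₀Δt + ½aΔt²; chain segment to segment.
0–6 s: v starts -3 m/s; Δx = -3·6 + ½·5·6² = 72 m; v ends 27 m/s.
6–9 s: v starts 27 m/s; Δx = 27·3 + ½·-10·3² = 36 m; v ends -3 m/s.
x(9) = -1 + Σ Δx = 107 m.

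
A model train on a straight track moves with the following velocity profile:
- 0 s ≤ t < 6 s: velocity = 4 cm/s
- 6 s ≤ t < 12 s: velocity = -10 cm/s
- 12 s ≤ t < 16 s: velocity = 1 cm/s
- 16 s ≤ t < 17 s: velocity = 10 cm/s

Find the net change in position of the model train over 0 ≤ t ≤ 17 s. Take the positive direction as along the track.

-22 cm

Displacement is the signed area under the v-t curve.
0–6 s: 4 × 6 = 24 cm
6–12 s: -10 × 6 = -60 cm
12–16 s: 1 × 4 = 4 cm
16–17 s: 10 × 1 = 10 cm
Net displacement = -22 cm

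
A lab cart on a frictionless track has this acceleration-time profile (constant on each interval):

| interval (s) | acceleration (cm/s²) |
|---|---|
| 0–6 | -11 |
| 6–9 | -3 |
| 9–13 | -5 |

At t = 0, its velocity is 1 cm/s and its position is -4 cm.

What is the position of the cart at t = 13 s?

-740.5 cm

On each constant-a segment, Δv = aΔt and Δx = v₀Δt + ½aΔt²; chain segment to segment.
0–6 s: v starts 1 cm/s; Δx = 1·6 + ½·-11·6² = -192 cm; v ends -65 cm/s.
6–9 s: v starts -65 cm/s; Δx = -65·3 + ½·-3·3² = -208.5 cm; v ends -74 cm/s.
9–13 s: v starts -74 cm/s; Δx = -74·4 + ½·-5·4² = -336 cm; v ends -94 cm/s.
x(13) = -4 + Σ Δx = -740.5 cm.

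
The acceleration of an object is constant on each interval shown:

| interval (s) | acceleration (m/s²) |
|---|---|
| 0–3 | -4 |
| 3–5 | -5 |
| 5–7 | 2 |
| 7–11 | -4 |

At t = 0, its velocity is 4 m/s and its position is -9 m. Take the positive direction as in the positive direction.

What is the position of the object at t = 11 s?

-161 m

On each constant-a segment, Δv = aΔt and Δx = v₀Δt + ½aΔt²; chain segment to segment.
0–3 s: v starts 4 m/s; Δx = 4·3 + ½·-4·3² = -6 m; v ends -8 m/s.
3–5 s: v starts -8 m/s; Δx = -8·2 + ½·-5·2² = -26 m; v ends -18 m/s.
5–7 s: v starts -18 m/s; Δx = -18·2 + ½·2·2² = -32 m; v ends -14 m/s.
7–11 s: v starts -14 m/s; Δx = -14·4 + ½·-4·4² = -88 m; v ends -30 m/s.
x(11) = -9 + Σ Δx = -161 m.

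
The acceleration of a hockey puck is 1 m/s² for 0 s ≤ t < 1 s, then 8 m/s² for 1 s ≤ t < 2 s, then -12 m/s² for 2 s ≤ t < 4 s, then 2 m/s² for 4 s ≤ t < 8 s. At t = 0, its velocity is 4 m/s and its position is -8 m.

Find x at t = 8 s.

-20.5 m

On each constant-a segment, Δv = aΔt and Δx = v₀Δt + ½aΔt²; chain segment to segment.
0–1 s: v starts 4 m/s; Δx = 4·1 + ½·1·1² = 4.5 m; v ends 5 m/s.
1–2 s: v starts 5 m/s; Δx = 5·1 + ½·8·1² = 9 m; v ends 13 m/s.
2–4 s: v starts 13 m/s; Δx = 13·2 + ½·-12·2² = 2 m; v ends -11 m/s.
4–8 s: v starts -11 m/s; Δx = -11·4 + ½·2·4² = -28 m; v ends -3 m/s.
x(8) = -8 + Σ Δx = -20.5 m.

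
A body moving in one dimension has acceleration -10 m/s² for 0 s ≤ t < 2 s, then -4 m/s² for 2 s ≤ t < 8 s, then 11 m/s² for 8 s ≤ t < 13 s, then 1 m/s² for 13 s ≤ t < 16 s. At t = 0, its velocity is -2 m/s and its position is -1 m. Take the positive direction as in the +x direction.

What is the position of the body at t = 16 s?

-290 m

On each constant-a segment, Δv = aΔt and Δx = v₀Δt + ½aΔt²; chain segment to segment.
0–2 s: v starts -2 m/s; Δx = -2·2 + ½·-10·2² = -24 m; v ends -22 m/s.
2–8 s: v starts -22 m/s; Δx = -22·6 + ½·-4·6² = -204 m; v ends -46 m/s.
8–13 s: v starts -46 m/s; Δx = -46·5 + ½·11·5² = -92.5 m; v ends 9 m/s.
13–16 s: v starts 9 m/s; Δx = 9·3 + ½·1·3² = 31.5 m; v ends 12 m/s.
x(16) = -1 + Σ Δx = -290 m.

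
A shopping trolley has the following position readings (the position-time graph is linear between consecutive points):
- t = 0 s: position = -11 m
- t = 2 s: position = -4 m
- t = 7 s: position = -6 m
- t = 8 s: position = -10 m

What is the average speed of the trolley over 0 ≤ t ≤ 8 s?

1.625 m/s

Average speed = (total path length)/(elapsed time); on a piecewise-linear x-t graph the path length is Σ|Δx|.
0–2 s: |Δx| = |-4 − -11| = 7 m
2–7 s: |Δx| = |-6 − -4| = 2 m
7–8 s: |Δx| = |-10 − -6| = 4 m
Total path = 13 m; average speed = 13/8 = 1.625 m/s.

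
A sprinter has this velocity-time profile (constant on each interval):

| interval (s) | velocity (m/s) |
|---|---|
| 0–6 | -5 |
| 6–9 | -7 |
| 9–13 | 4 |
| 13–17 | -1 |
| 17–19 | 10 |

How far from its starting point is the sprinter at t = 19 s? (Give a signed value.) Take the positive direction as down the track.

-19 m

Net displacement equals the area under the velocity-time graph (areas below the axis count negative).
0–6 s: -5 × 6 = -30 m
6–9 s: -7 × 3 = -21 m
9–13 s: 4 × 4 = 16 m
13–17 s: -1 × 4 = -4 m
17–19 s: 10 × 2 = 20 m
Net displacement = -19 m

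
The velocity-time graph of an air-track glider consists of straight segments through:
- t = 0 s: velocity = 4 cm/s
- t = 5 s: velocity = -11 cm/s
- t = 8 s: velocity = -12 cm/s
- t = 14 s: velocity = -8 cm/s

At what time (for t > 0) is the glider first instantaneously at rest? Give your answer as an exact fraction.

v changes sign on 0–5 s (from 4 to -11); the graph is linear there, so v = 0 at t = 0 + (-4)·(5 − 0)/(-11 − 4) = 4/3 s.

t = 4/3 s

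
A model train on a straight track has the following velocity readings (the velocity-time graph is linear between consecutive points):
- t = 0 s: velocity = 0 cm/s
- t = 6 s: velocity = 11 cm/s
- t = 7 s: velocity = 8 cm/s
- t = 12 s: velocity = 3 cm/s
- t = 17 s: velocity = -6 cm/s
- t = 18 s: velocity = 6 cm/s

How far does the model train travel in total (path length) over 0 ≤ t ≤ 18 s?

85.5 cm

Distance (not displacement) is the total path length: add the absolute areas under v-t.
0–6 s: |½(0 + 11)(6)| = 33 cm
6–7 s: |½(11 + 8)(1)| = 9.5 cm
7–12 s: |½(8 + 3)(5)| = 27.5 cm
12–17 s: v = 0 at t = 41/3 s; triangle areas 2.5 + 10 = 12.5 cm
17–18 s: v = 0 at t = 17.5 s; triangle areas 1.5 + 1.5 = 3 cm
Total distance = 85.5 cm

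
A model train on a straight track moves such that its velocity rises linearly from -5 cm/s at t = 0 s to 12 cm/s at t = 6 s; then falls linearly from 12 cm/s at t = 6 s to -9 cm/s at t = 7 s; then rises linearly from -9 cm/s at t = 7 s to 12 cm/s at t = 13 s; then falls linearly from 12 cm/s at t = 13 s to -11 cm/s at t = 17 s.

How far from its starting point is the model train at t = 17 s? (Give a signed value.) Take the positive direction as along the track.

Net displacement equals the area under the velocity-time graph (areas below the axis count negative).
0–6 s: ½(-5 + 12)(6) = 21 cm
6–7 s: ½(12 + -9)(1) = 1.5 cm
7–13 s: ½(-9 + 12)(6) = 9 cm
13–17 s: ½(12 + -11)(4) = 2 cm
Net displacement = 33.5 cm

33.5 cm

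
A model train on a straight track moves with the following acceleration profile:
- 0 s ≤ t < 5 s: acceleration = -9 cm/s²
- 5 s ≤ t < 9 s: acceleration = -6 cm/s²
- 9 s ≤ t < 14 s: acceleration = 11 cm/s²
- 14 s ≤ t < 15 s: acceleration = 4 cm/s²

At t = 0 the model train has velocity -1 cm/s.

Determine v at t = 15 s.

-11 cm/s

Δv equals the area under the a-t graph; then v = v₀ + Δv.
0–5 s: -9 × 5 = -45 cm/s
5–9 s: -6 × 4 = -24 cm/s
9–14 s: 11 × 5 = 55 cm/s
14–15 s: 4 × 1 = 4 cm/s
Δv = -10 cm/s, so v(15) = -1 + (-10) = -11 cm/s.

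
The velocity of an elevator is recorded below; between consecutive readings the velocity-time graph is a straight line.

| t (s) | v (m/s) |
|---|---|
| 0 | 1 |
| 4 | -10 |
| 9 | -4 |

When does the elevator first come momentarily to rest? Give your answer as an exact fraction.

t = 4/11 s

v changes sign on 0–4 s (from 1 to -10); the graph is linear there, so v = 0 at t = 0 + (-1)·(4 − 0)/(-10 − 1) = 4/11 s.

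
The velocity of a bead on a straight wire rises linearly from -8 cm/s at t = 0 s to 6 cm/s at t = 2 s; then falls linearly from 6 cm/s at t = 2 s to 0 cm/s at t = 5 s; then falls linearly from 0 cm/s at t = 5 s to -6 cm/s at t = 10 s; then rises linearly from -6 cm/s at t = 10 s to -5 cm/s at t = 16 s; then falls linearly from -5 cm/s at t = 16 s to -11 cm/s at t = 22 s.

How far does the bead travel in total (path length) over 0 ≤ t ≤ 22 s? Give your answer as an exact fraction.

Total distance travelled is ∫|v| dt — sum the magnitudes of each area piece.
0–2 s: v = 0 at t = 8/7 s; triangle areas 32/7 + 18/7 = 50/7 cm
2–5 s: |½(6 + 0)(3)| = 9 cm
5–10 s: |½(0 + -6)(5)| = 15 cm
10–16 s: |½(-6 + -5)(6)| = 33 cm
16–22 s: |½(-5 + -11)(6)| = 48 cm
Total distance = 785/7 cm

785/7 cm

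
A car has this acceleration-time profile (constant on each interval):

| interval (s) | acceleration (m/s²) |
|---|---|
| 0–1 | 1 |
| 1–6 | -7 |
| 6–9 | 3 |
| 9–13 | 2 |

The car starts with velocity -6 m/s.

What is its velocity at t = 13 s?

Δv equals the area under the a-t graph; then v = v₀ + Δv.
0–1 s: 1 × 1 = 1 m/s
1–6 s: -7 × 5 = -35 m/s
6–9 s: 3 × 3 = 9 m/s
9–13 s: 2 × 4 = 8 m/s
Δv = -17 m/s, so v(13) = -6 + (-17) = -23 m/s.

-23 m/s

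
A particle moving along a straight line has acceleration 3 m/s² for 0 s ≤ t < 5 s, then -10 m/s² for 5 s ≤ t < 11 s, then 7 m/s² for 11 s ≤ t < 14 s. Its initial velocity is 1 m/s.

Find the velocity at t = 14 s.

-23 m/s

Δv equals the area under the a-t graph; then v = v₀ + Δv.
0–5 s: 3 × 5 = 15 m/s
5–11 s: -10 × 6 = -60 m/s
11–14 s: 7 × 3 = 21 m/s
Δv = -24 m/s, so v(14) = 1 + (-24) = -23 m/s.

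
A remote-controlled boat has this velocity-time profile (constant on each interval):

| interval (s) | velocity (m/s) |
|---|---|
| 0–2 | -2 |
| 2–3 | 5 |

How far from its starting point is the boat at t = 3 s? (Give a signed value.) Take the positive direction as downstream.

Displacement is the signed area under the v-t curve.
0–2 s: -2 × 2 = -4 m
2–3 s: 5 × 1 = 5 m
Net displacement = 1 m

1 m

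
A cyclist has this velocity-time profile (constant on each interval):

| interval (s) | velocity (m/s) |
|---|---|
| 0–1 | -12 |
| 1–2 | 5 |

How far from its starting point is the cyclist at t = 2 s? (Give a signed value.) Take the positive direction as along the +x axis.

Displacement is the signed area under the v-t curve.
0–1 s: -12 × 1 = -12 m
1–2 s: 5 × 1 = 5 m
Net displacement = -7 m

-7 m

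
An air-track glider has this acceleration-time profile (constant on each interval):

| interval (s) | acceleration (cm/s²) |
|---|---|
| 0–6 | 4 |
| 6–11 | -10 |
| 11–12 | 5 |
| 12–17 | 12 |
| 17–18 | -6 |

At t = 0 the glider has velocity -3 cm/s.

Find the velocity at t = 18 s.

30 cm/s

Δv equals the area under the a-t graph; then v = v₀ + Δv.
0–6 s: 4 × 6 = 24 cm/s
6–11 s: -10 × 5 = -50 cm/s
11–12 s: 5 × 1 = 5 cm/s
12–17 s: 12 × 5 = 60 cm/s
17–18 s: -6 × 1 = -6 cm/s
Δv = 33 cm/s, so v(18) = -3 + (33) = 30 cm/s.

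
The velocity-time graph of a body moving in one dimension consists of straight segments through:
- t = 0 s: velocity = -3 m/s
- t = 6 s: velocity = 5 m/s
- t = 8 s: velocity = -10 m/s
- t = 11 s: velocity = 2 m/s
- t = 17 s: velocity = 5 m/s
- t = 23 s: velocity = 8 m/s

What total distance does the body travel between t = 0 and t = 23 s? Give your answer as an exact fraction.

1129/12 m

Distance (not displacement) is the total path length: add the absolute areas under v-t.
0–6 s: v = 0 at t = 2.25 s; triangle areas 3.375 + 9.375 = 12.75 m
6–8 s: v = 0 at t = 20/3 s; triangle areas 5/3 + 20/3 = 25/3 m
8–11 s: v = 0 at t = 10.5 s; triangle areas 12.5 + 0.5 = 13 m
11–17 s: |½(2 + 5)(6)| = 21 m
17–23 s: |½(5 + 8)(6)| = 39 m
Total distance = 1129/12 m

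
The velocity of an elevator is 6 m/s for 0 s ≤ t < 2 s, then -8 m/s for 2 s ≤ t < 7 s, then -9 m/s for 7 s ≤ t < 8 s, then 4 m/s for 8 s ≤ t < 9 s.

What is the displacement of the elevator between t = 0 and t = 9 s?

Displacement is the signed area under the v-t curve.
0–2 s: 6 × 2 = 12 m
2–7 s: -8 × 5 = -40 m
7–8 s: -9 × 1 = -9 m
8–9 s: 4 × 1 = 4 m
Net displacement = -33 m

-33 m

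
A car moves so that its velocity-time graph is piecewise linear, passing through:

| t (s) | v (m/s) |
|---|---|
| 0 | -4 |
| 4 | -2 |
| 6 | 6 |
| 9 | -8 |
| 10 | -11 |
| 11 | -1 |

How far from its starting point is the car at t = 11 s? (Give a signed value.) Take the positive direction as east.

-26.5 m

Displacement is the signed area under the v-t curve.
0–4 s: ½(-4 + -2)(4) = -12 m
4–6 s: ½(-2 + 6)(2) = 4 m
6–9 s: ½(6 + -8)(3) = -3 m
9–10 s: ½(-8 + -11)(1) = -9.5 m
10–11 s: ½(-11 + -1)(1) = -6 m
Net displacement = -26.5 m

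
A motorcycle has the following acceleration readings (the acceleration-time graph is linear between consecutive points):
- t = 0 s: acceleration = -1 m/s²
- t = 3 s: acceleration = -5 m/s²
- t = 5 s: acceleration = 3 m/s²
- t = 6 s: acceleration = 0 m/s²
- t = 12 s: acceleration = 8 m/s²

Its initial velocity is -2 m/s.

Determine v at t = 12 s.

12.5 m/s

Δv equals the area under the a-t graph; then v = v₀ + Δv.
0–3 s: ½(-1 + -5)(3) = -9 m/s
3–5 s: ½(-5 + 3)(2) = -2 m/s
5–6 s: ½(3 + 0)(1) = 1.5 m/s
6–12 s: ½(0 + 8)(6) = 24 m/s
Δv = 14.5 m/s, so v(12) = -2 + (14.5) = 12.5 m/s.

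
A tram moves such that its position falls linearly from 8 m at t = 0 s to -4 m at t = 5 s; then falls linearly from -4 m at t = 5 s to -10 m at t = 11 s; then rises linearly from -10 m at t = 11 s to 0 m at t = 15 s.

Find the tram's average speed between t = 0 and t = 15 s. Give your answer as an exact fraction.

28/15 m/s

Average speed = (total path length)/(elapsed time); on a piecewise-linear x-t graph the path length is Σ|Δx|.
0–5 s: |Δx| = |-4 − 8| = 12 m
5–11 s: |Δx| = |-10 − -4| = 6 m
11–15 s: |Δx| = |0 − -10| = 10 m
Total path = 28 m; average speed = 28/15 = 28/15 m/s.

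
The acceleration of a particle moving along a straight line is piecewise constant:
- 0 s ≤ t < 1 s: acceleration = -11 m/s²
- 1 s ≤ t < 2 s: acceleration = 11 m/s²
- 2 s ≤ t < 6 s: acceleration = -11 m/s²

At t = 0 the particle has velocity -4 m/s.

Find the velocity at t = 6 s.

-48 m/s

Δv equals the area under the a-t graph; then v = v₀ + Δv.
0–1 s: -11 × 1 = -11 m/s
1–2 s: 11 × 1 = 11 m/s
2–6 s: -11 × 4 = -44 m/s
Δv = -44 m/s, so v(6) = -4 + (-44) = -48 m/s.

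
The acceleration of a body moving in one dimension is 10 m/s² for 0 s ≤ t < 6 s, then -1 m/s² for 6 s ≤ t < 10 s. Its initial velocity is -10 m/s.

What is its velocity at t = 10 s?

46 m/s

Δv equals the area under the a-t graph; then v = v₀ + Δv.
0–6 s: 10 × 6 = 60 m/s
6–10 s: -1 × 4 = -4 m/s
Δv = 56 m/s, so v(10) = -10 + (56) = 46 m/s.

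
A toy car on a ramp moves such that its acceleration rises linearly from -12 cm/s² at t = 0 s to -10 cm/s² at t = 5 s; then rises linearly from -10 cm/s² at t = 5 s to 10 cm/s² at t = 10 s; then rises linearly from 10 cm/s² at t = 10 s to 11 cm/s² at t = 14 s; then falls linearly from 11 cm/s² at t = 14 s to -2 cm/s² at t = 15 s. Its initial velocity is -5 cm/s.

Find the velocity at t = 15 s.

Δv equals the area under the a-t graph; then v = v₀ + Δv.
0–5 s: ½(-12 + -10)(5) = -55 cm/s
5–10 s: ½(-10 + 10)(5) = 0 cm/s
10–14 s: ½(10 + 11)(4) = 42 cm/s
14–15 s: ½(11 + -2)(1) = 4.5 cm/s
Δv = -8.5 cm/s, so v(15) = -5 + (-8.5) = -13.5 cm/s.

-13.5 cm/s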